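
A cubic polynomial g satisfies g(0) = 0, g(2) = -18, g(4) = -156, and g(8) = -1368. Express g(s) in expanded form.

Write g(s) = as^3 + bs^2 + cs + d. Substituting each data point gives a linear system:
  d = 0
  8a + 4b + 2c + d = -18
  64a + 16b + 4c + d = -156
  512a + 64b + 8c + d = -1368
Solving the system yields a = -3, b = 3, c = -3, d = 0.
So g(s) = -3s^3 + 3s^2 - 3s.
Check: g(8) = -1368. ✓

g(s) = -3s^3 + 3s^2 - 3s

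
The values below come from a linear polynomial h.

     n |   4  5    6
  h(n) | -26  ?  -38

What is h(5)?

On equispaced nodes a degree-1 polynomial has vanishing second forward difference, so
  h(4) - 2·h(5) + h(6) = 0.
Substituting the known values and solving for h(5):
  -2·h(5) = 64
  h(5) = -32.

-32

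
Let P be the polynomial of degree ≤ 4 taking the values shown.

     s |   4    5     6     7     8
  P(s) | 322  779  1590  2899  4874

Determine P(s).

P(s) = s^4 + 2s^3 - 4s^2 + 2s - 6

Write P(s) = as^4 + bs^3 + cs^2 + ds + e. Substituting each data point gives a linear system:
  256a + 64b + 16c + 4d + e = 322
  625a + 125b + 25c + 5d + e = 779
  1296a + 216b + 36c + 6d + e = 1590
  2401a + 343b + 49c + 7d + e = 2899
  4096a + 512b + 64c + 8d + e = 4874
Solving the system yields a = 1, b = 2, c = -4, d = 2, e = -6.
So P(s) = s⁴ + 2s³ - 4s² + 2s - 6.
Check: P(6) = 1590. ✓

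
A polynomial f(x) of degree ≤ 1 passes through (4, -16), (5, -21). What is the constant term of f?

4

Write f(x) = ax + b. Substituting each data point gives a linear system:
  4a + b = -16
  5a + b = -21
Solving the system yields a = -5, b = 4.
So f(x) = -5x + 4.
The constant term is 4.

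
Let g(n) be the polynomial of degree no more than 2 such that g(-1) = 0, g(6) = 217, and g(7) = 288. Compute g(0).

1

Write g(n) = an^2 + bn + c. Substituting each data point gives a linear system:
  a - b + c = 0
  36a + 6b + c = 217
  49a + 7b + c = 288
Solving the system yields a = 5, b = 6, c = 1.
So g(n) = 5n^2 + 6n + 1.
Then g(0) = 1.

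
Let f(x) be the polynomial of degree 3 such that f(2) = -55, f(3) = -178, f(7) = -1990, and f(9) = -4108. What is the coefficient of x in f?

2

Write f(x) = ax^3 + bx^2 + cx + d. Substituting each data point gives a linear system:
  8a + 4b + 2c + d = -55
  27a + 9b + 3c + d = -178
  343a + 49b + 7c + d = -1990
  729a + 81b + 9c + d = -4108
Solving the system yields a = -5, b = -6, c = 2, d = 5.
So f(x) = -5x³ - 6x² + 2x + 5.
The coefficient of x is 2.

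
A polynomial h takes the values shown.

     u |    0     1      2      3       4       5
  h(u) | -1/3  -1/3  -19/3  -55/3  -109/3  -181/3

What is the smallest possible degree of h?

Forward differences of the values at u = 0, 1, 2, 3, 4, 5:
  h  : -1/3  -1/3  -19/3  -55/3  -109/3  -181/3
  Δ  : 0  -6  -12  -18  -24
  Δ^2: -6  -6  -6  -6
  Δ^3: 0  0  0
  Δ^4: 0  0
  Δ^5: 0
The second differences are constant (-6) and nonzero, while all higher differences vanish, so the minimal degree is 2.

2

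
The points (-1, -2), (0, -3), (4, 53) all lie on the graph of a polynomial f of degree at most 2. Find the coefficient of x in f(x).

Write f(x) = ax^2 + bx + c. Substituting each data point gives a linear system:
  a - b + c = -2
  c = -3
  16a + 4b + c = 53
Solving the system yields a = 3, b = 2, c = -3.
So f(x) = 3x^2 + 2x - 3.
The coefficient of x is 2.

2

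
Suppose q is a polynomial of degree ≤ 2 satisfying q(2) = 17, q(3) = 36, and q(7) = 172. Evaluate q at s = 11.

Using the Lagrange interpolation formula with nodes 2, 3, 7:
  L_0(s) = (s - 3)(s - 7) / 5
  L_1(s) = (s - 2)(s - 7) / -4
  L_2(s) = (s - 2)(s - 3) / 20
Then q(s) = 17·L_0(s) + 36·L_1(s) + 172·L_2(s).
Expanding and collecting terms gives q(s) = 3s^2 + 4s - 3.
Evaluating at s = 11: q(11) = 404.

404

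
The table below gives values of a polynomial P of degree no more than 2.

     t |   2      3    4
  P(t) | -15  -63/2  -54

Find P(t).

Write P(t) = at^2 + bt + c. Substituting each data point gives a linear system:
  4a + 2b + c = -15
  9a + 3b + c = -63/2
  16a + 4b + c = -54
Solving the system yields a = -3, b = -3/2, c = 0.
So P(t) = -3t^2 - (3/2)t.
Check: P(4) = -54. ✓

P(t) = -3t^2 - (3/2)t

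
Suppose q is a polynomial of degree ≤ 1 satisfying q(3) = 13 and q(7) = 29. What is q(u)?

Write q(u) = au + b. Substituting each data point gives a linear system:
  3a + b = 13
  7a + b = 29
Solving the system yields a = 4, b = 1.
So q(u) = 4u + 1.
Check: q(7) = 29. ✓

q(u) = 4u + 1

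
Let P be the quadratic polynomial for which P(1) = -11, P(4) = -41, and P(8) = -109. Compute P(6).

-71

Write P(s) = as^2 + bs + c. Substituting each data point gives a linear system:
  a + b + c = -11
  16a + 4b + c = -41
  64a + 8b + c = -109
Solving the system yields a = -1, b = -5, c = -5.
So P(s) = -s² - 5s - 5.
Then P(6) = -71.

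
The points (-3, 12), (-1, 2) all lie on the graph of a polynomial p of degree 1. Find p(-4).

Using the Lagrange interpolation formula with nodes -3, -1:
  L_0(u) = (u + 1) / -2
  L_1(u) = (u + 3) / 2
Then p(u) = 12·L_0(u) + 2·L_1(u).
Expanding and collecting terms gives p(u) = -5u - 3.
Evaluating at u = -4: p(-4) = 17.

17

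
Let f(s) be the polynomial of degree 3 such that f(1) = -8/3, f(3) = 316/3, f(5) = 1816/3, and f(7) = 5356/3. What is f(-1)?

-20/3

Using the Lagrange interpolation formula with nodes 1, 3, 5, 7:
  L_0(s) = (s - 3)(s - 5)(s - 7) / -48
  L_1(s) = (s - 1)(s - 5)(s - 7) / 16
  L_2(s) = (s - 1)(s - 3)(s - 7) / -16
  L_3(s) = (s - 1)(s - 3)(s - 5) / 48
Then f(s) = -8/3·L_0(s) + 316/3·L_1(s) + 1816/3·L_2(s) + 5356/3·L_3(s).
Expanding and collecting terms gives f(s) = 6s^3 - 5s^2 - 4s + 1/3.
Evaluating at s = -1: f(-1) = -20/3.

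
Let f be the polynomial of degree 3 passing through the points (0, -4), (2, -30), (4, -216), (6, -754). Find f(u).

f(u) = -4u^3 + 4u^2 - 5u - 4

Write f(u) = au^3 + bu^2 + cu + d. Substituting each data point gives a linear system:
  d = -4
  8a + 4b + 2c + d = -30
  64a + 16b + 4c + d = -216
  216a + 36b + 6c + d = -754
Solving the system yields a = -4, b = 4, c = -5, d = -4.
So f(u) = -4u^3 + 4u^2 - 5u - 4.
Check: f(4) = -216. ✓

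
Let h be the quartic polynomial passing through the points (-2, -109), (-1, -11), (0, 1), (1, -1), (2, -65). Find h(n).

h(n) = -5n^4 + 2n^3 - 2n^2 + 3n + 1

Using the Lagrange interpolation formula with nodes -2, -1, 0, 1, 2:
  L_0(n) = (n + 1)n(n - 1)(n - 2) / 24
  L_1(n) = (n + 2)n(n - 1)(n - 2) / -6
  L_2(n) = (n + 2)(n + 1)(n - 1)(n - 2) / 4
  L_3(n) = (n + 2)(n + 1)n(n - 2) / -6
  L_4(n) = (n + 2)(n + 1)n(n - 1) / 24
Then h(n) = -109·L_0(n) - 11·L_1(n) + 1·L_2(n) - 1·L_3(n) - 65·L_4(n).
Expanding and collecting terms gives h(n) = -5n⁴ + 2n³ - 2n² + 3n + 1.
Check: h(-2) = -109. ✓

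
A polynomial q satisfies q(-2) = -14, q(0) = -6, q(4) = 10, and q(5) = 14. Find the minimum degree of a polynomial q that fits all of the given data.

Divided differences on the nodes -2, 0, 4, 5:
  order 0: -14  -6  10  14
  order 1: 4  4  4
  order 2: 0  0
  order 3: 0
The order-1 divided differences are all 4 (nonzero) and every higher order vanishes, so the data lies on a polynomial of degree exactly 1.

1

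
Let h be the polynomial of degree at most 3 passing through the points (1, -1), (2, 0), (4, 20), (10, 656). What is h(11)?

909

Using the Lagrange interpolation formula with nodes 1, 2, 4, 10:
  L_0(x) = (x - 2)(x - 4)(x - 10) / -27
  L_1(x) = (x - 1)(x - 4)(x - 10) / 16
  L_2(x) = (x - 1)(x - 2)(x - 10) / -36
  L_3(x) = (x - 1)(x - 2)(x - 4) / 432
Then h(x) = -1·L_0(x) + 0·L_1(x) + 20·L_2(x) + 656·L_3(x).
Expanding and collecting terms gives h(x) = x^3 - 4x^2 + 6x - 4.
Evaluating at x = 11: h(11) = 909.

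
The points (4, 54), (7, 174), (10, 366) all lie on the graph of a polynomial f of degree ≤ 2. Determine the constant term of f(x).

6

Write f(x) = ax^2 + bx + c. Substituting each data point gives a linear system:
  16a + 4b + c = 54
  49a + 7b + c = 174
  100a + 10b + c = 366
Solving the system yields a = 4, b = -4, c = 6.
So f(x) = 4x^2 - 4x + 6.
The constant term is 6.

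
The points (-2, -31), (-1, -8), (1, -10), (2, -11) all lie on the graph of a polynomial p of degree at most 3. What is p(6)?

265

Write p(t) = at^3 + bt^2 + ct + d. Substituting each data point gives a linear system:
  -8a + 4b - 2c + d = -31
  -a + b - c + d = -8
  a + b + c + d = -10
  8a + 4b + 2c + d = -11
Solving the system yields a = 2, b = -4, c = -3, d = -5.
So p(t) = 2t³ - 4t² - 3t - 5.
Then p(6) = 265.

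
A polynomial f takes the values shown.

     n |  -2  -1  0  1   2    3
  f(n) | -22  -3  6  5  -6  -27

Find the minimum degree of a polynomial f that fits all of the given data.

2

Forward differences of the values at n = -2, -1, 0, 1, 2, 3:
  f  : -22  -3  6  5  -6  -27
  Δ  : 19  9  -1  -11  -21
  Δ^2: -10  -10  -10  -10
  Δ^3: 0  0  0
  Δ^4: 0  0
  Δ^5: 0
The second differences are constant (-10) and nonzero, while all higher differences vanish, so the minimal degree is 2.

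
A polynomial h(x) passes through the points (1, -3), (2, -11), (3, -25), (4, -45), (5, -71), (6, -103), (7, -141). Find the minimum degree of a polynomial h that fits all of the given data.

Forward differences of the values at x = 1, 2, 3, 4, 5, 6, 7:
  h  : -3  -11  -25  -45  -71  -103  -141
  Δ  : -8  -14  -20  -26  -32  -38
  Δ^2: -6  -6  -6  -6  -6
  Δ^3: 0  0  0  0
  Δ^4: 0  0  0
  Δ^5: 0  0
  Δ^6: 0
The second differences are constant (-6) and nonzero, while all higher differences vanish, so the minimal degree is 2.

2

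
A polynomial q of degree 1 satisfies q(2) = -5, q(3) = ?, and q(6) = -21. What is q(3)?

The 2 known points determine the degree-1 polynomial uniquely.
Write q(s) = as + b. Substituting each data point gives a linear system:
  2a + b = -5
  6a + b = -21
Solving the system yields a = -4, b = 3.
So q(s) = -4s + 3.
Then q(3) = -9.

-9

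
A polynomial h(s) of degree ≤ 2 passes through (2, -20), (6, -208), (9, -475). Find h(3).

Using the Lagrange interpolation formula with nodes 2, 6, 9:
  L_0(s) = (s - 6)(s - 9) / 28
  L_1(s) = (s - 2)(s - 9) / -12
  L_2(s) = (s - 2)(s - 6) / 21
Then h(s) = -20·L_0(s) - 208·L_1(s) - 475·L_2(s).
Expanding and collecting terms gives h(s) = -6s^2 + s + 2.
Evaluating at s = 3: h(3) = -49.

-49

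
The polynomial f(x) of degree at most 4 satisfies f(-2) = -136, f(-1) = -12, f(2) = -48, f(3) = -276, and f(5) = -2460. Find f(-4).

-1704

Write f(x) = ax^4 + bx^3 + cx^2 + dx + e. Substituting each data point gives a linear system:
  16a - 8b + 4c - 2d + e = -136
  a - b + c - d + e = -12
  16a + 8b + 4c + 2d + e = -48
  81a + 27b + 9c + 3d + e = -276
  625a + 125b + 25c + 5d + e = -2460
Solving the system yields a = -5, b = 6, c = -3, d = -2, e = 0.
So f(x) = -5x⁴ + 6x³ - 3x² - 2x.
Then f(-4) = -1704.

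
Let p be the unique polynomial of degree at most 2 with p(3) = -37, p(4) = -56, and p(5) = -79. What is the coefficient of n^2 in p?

-2

Write p(n) = an^2 + bn + c. Substituting each data point gives a linear system:
  9a + 3b + c = -37
  16a + 4b + c = -56
  25a + 5b + c = -79
Solving the system yields a = -2, b = -5, c = -4.
So p(n) = -2n^2 - 5n - 4.
The leading coefficient is -2.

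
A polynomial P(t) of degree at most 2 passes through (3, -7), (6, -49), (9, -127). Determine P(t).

Using the Lagrange interpolation formula with nodes 3, 6, 9:
  L_0(t) = (t - 6)(t - 9) / 18
  L_1(t) = (t - 3)(t - 9) / -9
  L_2(t) = (t - 3)(t - 6) / 18
Then P(t) = -7·L_0(t) - 49·L_1(t) - 127·L_2(t).
Expanding and collecting terms gives P(t) = -2t^2 + 4t - 1.
Check: P(6) = -49. ✓

P(t) = -2t^2 + 4t - 1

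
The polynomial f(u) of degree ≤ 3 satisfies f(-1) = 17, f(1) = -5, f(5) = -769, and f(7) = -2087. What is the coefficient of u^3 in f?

Write f(u) = au^3 + bu^2 + cu + d. Substituting each data point gives a linear system:
  -a + b - c + d = 17
  a + b + c + d = -5
  125a + 25b + 5c + d = -769
  343a + 49b + 7c + d = -2087
Solving the system yields a = -6, b = 0, c = -5, d = 6.
So f(u) = -6u^3 - 5u + 6.
The leading coefficient is -6.

-6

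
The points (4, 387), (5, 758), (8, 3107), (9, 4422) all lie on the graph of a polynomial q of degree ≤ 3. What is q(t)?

q(t) = 6t^3 + t^2 - 4t + 3

Write q(t) = at^3 + bt^2 + ct + d. Substituting each data point gives a linear system:
  64a + 16b + 4c + d = 387
  125a + 25b + 5c + d = 758
  512a + 64b + 8c + d = 3107
  729a + 81b + 9c + d = 4422
Solving the system yields a = 6, b = 1, c = -4, d = 3.
So q(t) = 6t³ + t² - 4t + 3.
Check: q(5) = 758. ✓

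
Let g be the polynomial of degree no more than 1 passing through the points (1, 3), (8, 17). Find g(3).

Using the Lagrange interpolation formula with nodes 1, 8:
  L_0(s) = (s - 8) / -7
  L_1(s) = (s - 1) / 7
Then g(s) = 3·L_0(s) + 17·L_1(s).
Expanding and collecting terms gives g(s) = 2s + 1.
Evaluating at s = 3: g(3) = 7.

7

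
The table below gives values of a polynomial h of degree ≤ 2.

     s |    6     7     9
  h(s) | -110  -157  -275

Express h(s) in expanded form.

Write h(s) = as^2 + bs + c. Substituting each data point gives a linear system:
  36a + 6b + c = -110
  49a + 7b + c = -157
  81a + 9b + c = -275
Solving the system yields a = -4, b = 5, c = 4.
So h(s) = -4s^2 + 5s + 4.
Check: h(6) = -110. ✓

h(s) = -4s^2 + 5s + 4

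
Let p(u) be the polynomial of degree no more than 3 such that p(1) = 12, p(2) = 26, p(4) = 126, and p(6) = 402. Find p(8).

Using the Lagrange interpolation formula with nodes 1, 2, 4, 6:
  L_0(u) = (u - 2)(u - 4)(u - 6) / -15
  L_1(u) = (u - 1)(u - 4)(u - 6) / 8
  L_2(u) = (u - 1)(u - 2)(u - 6) / -12
  L_3(u) = (u - 1)(u - 2)(u - 4) / 40
Then p(u) = 12·L_0(u) + 26·L_1(u) + 126·L_2(u) + 402·L_3(u).
Expanding and collecting terms gives p(u) = 2u^3 - 2u^2 + 6u + 6.
Evaluating at u = 8: p(8) = 950.

950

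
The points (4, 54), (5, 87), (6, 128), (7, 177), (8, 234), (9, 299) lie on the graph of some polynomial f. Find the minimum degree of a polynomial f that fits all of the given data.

2

Forward differences of the values at u = 4, 5, 6, 7, 8, 9:
  f  : 54  87  128  177  234  299
  Δ  : 33  41  49  57  65
  Δ^2: 8  8  8  8
  Δ^3: 0  0  0
  Δ^4: 0  0
  Δ^5: 0
The second differences are constant (8) and nonzero, while all higher differences vanish, so the minimal degree is 2.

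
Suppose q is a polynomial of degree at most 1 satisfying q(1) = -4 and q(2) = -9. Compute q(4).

Using the Lagrange interpolation formula with nodes 1, 2:
  L_0(x) = (x - 2) / -1
  L_1(x) = (x - 1) / 1
Then q(x) = -4·L_0(x) - 9·L_1(x).
Expanding and collecting terms gives q(x) = -5x + 1.
Evaluating at x = 4: q(4) = -19.

-19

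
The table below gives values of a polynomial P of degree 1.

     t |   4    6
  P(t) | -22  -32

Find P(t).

Write P(t) = at + b. Substituting each data point gives a linear system:
  4a + b = -22
  6a + b = -32
Solving the system yields a = -5, b = -2.
So P(t) = -5t - 2.
Check: P(6) = -32. ✓

P(t) = -5t - 2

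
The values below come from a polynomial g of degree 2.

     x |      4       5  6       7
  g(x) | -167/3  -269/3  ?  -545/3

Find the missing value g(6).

On equispaced nodes a degree-2 polynomial has vanishing third forward difference, so
  - g(4) + 3·g(5) - 3·g(6) + g(7) = 0.
Substituting the known values and solving for g(6):
  -3·g(6) = 395
  g(6) = -395/3.

-395/3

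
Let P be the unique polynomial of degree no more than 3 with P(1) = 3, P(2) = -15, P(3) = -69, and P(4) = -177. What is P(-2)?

21

Forward differences of the values at x = 1, 2, 3, 4:
  P  : 3  -15  -69  -177
  Δ  : -18  -54  -108
  Δ^2: -36  -54
  Δ^3: -18
The third differences are constant, confirming degree 3.
Interpolating (Newton forward form) and evaluating at x = -2 gives P(-2) = 21.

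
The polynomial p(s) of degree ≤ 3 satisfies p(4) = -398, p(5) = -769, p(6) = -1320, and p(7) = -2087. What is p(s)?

p(s) = -6s^3 - 5s + 6

Write p(s) = as^3 + bs^2 + cs + d. Substituting each data point gives a linear system:
  64a + 16b + 4c + d = -398
  125a + 25b + 5c + d = -769
  216a + 36b + 6c + d = -1320
  343a + 49b + 7c + d = -2087
Solving the system yields a = -6, b = 0, c = -5, d = 6.
So p(s) = -6s^3 - 5s + 6.
Check: p(5) = -769. ✓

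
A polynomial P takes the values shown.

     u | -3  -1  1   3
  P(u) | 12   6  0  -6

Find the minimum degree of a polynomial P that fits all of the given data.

1

Forward differences of the values at u = -3, -1, 1, 3:
  P  : 12  6  0  -6
  Δ  : -6  -6  -6
  Δ^2: 0  0
  Δ^3: 0
The first differences are constant (-6) and nonzero, while all higher differences vanish, so the minimal degree is 1.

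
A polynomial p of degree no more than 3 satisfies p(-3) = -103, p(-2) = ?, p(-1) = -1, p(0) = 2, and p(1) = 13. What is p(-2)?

On equispaced nodes a degree-3 polynomial has vanishing fourth forward difference, so
  p(-3) - 4·p(-2) + 6·p(-1) - 4·p(0) + p(1) = 0.
Substituting the known values and solving for p(-2):
  -4·p(-2) = 104
  p(-2) = -26.

-26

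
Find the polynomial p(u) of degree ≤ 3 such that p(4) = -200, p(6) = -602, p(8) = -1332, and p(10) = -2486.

p(u) = -2u^3 - 5u^2 + u + 4

Write p(u) = au^3 + bu^2 + cu + d. Substituting each data point gives a linear system:
  64a + 16b + 4c + d = -200
  216a + 36b + 6c + d = -602
  512a + 64b + 8c + d = -1332
  1000a + 100b + 10c + d = -2486
Solving the system yields a = -2, b = -5, c = 1, d = 4.
So p(u) = -2u³ - 5u² + u + 4.
Check: p(4) = -200. ✓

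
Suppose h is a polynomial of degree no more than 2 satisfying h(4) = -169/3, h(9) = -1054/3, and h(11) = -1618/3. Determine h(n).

h(n) = -5n^2 + 6n - 1/3

Using the Lagrange interpolation formula with nodes 4, 9, 11:
  L_0(n) = (n - 9)(n - 11) / 35
  L_1(n) = (n - 4)(n - 11) / -10
  L_2(n) = (n - 4)(n - 9) / 14
Then h(n) = -169/3·L_0(n) - 1054/3·L_1(n) - 1618/3·L_2(n).
Expanding and collecting terms gives h(n) = -5n^2 + 6n - 1/3.
Check: h(11) = -1618/3. ✓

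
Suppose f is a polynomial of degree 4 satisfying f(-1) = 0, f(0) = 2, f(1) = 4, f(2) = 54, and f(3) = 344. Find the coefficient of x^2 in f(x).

-6

Write f(x) = ax^4 + bx^3 + cx^2 + dx + e. Substituting each data point gives a linear system:
  a - b + c - d + e = 0
  e = 2
  a + b + c + d + e = 4
  16a + 8b + 4c + 2d + e = 54
  81a + 27b + 9c + 3d + e = 344
Solving the system yields a = 6, b = -4, c = -6, d = 6, e = 2.
So f(x) = 6x^4 - 4x^3 - 6x^2 + 6x + 2.
The coefficient of x^2 is -6.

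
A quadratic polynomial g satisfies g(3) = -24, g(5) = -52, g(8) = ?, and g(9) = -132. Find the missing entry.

-109

The 3 known points determine the degree-2 polynomial uniquely.
Write g(x) = ax^2 + bx + c. Substituting each data point gives a linear system:
  9a + 3b + c = -24
  25a + 5b + c = -52
  81a + 9b + c = -132
Solving the system yields a = -1, b = -6, c = 3.
So g(x) = -x^2 - 6x + 3.
Then g(8) = -109.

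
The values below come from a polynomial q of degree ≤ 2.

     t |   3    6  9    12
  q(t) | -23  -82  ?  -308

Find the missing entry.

-177

On equispaced nodes a degree-2 polynomial has vanishing third forward difference, so
  - q(3) + 3·q(6) - 3·q(9) + q(12) = 0.
Substituting the known values and solving for q(9):
  -3·q(9) = 531
  q(9) = -177.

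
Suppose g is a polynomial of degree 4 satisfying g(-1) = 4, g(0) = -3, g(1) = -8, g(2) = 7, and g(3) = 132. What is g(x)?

Write g(x) = ax^4 + bx^3 + cx^2 + dx + e. Substituting each data point gives a linear system:
  a - b + c - d + e = 4
  e = -3
  a + b + c + d + e = -8
  16a + 8b + 4c + 2d + e = 7
  81a + 27b + 9c + 3d + e = 132
Solving the system yields a = 3, b = -3, c = -2, d = -3, e = -3.
So g(x) = 3x^4 - 3x^3 - 2x^2 - 3x - 3.
Check: g(2) = 7. ✓

g(x) = 3x^4 - 3x^3 - 2x^2 - 3x - 3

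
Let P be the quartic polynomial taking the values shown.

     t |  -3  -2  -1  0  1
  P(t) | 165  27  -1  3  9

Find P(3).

147

Using the Lagrange interpolation formula with nodes -3, -2, -1, 0, 1:
  L_0(t) = (t + 2)(t + 1)t(t - 1) / 24
  L_1(t) = (t + 3)(t + 1)t(t - 1) / -6
  L_2(t) = (t + 3)(t + 2)t(t - 1) / 4
  L_3(t) = (t + 3)(t + 2)(t + 1)(t - 1) / -6
  L_4(t) = (t + 3)(t + 2)(t + 1)t / 24
Then P(t) = 165·L_0(t) + 27·L_1(t) - 1·L_2(t) + 3·L_3(t) + 9·L_4(t).
Expanding and collecting terms gives P(t) = 2t^4 - t^3 - t^2 + 6t + 3.
Evaluating at t = 3: P(3) = 147.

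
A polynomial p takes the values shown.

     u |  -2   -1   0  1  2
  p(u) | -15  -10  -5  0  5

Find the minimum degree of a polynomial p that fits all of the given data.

Forward differences of the values at u = -2, -1, 0, 1, 2:
  p  : -15  -10  -5  0  5
  Δ  : 5  5  5  5
  Δ^2: 0  0  0
  Δ^3: 0  0
  Δ^4: 0
The first differences are constant (5) and nonzero, while all higher differences vanish, so the minimal degree is 1.

1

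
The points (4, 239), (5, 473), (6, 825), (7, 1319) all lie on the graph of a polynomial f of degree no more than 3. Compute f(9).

Forward differences of the values at t = 4, 5, 6, 7:
  f  : 239  473  825  1319
  Δ  : 234  352  494
  Δ^2: 118  142
  Δ^3: 24
The third differences are constant, confirming degree 3.
Interpolating (Newton forward form) and evaluating at t = 9 gives f(9) = 2829.

2829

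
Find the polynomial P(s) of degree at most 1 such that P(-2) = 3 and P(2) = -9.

Write P(s) = as + b. Substituting each data point gives a linear system:
  -2a + b = 3
  2a + b = -9
Solving the system yields a = -3, b = -3.
So P(s) = -3s - 3.
Check: P(-2) = 3. ✓

P(s) = -3s - 3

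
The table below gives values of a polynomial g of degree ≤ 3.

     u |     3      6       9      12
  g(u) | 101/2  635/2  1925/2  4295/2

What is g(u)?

g(u) = u^3 + 3u^2 - u - 1/2

Write g(u) = au^3 + bu^2 + cu + d. Substituting each data point gives a linear system:
  27a + 9b + 3c + d = 101/2
  216a + 36b + 6c + d = 635/2
  729a + 81b + 9c + d = 1925/2
  1728a + 144b + 12c + d = 4295/2
Solving the system yields a = 1, b = 3, c = -1, d = -1/2.
So g(u) = u³ + 3u² - u - 1/2.
Check: g(9) = 1925/2. ✓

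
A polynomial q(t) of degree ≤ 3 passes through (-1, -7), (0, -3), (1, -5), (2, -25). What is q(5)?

-313

Using the Lagrange interpolation formula with nodes -1, 0, 1, 2:
  L_0(t) = t(t - 1)(t - 2) / -6
  L_1(t) = (t + 1)(t - 1)(t - 2) / 2
  L_2(t) = (t + 1)t(t - 2) / -2
  L_3(t) = (t + 1)t(t - 1) / 6
Then q(t) = -7·L_0(t) - 3·L_1(t) - 5·L_2(t) - 25·L_3(t).
Expanding and collecting terms gives q(t) = -2t³ - 3t² + 3t - 3.
Evaluating at t = 5: q(5) = -313.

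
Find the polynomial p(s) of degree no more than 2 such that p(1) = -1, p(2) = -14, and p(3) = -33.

Using the Lagrange interpolation formula with nodes 1, 2, 3:
  L_0(s) = (s - 2)(s - 3) / 2
  L_1(s) = (s - 1)(s - 3) / -1
  L_2(s) = (s - 1)(s - 2) / 2
Then p(s) = -1·L_0(s) - 14·L_1(s) - 33·L_2(s).
Expanding and collecting terms gives p(s) = -3s^2 - 4s + 6.
Check: p(3) = -33. ✓

p(s) = -3s^2 - 4s + 6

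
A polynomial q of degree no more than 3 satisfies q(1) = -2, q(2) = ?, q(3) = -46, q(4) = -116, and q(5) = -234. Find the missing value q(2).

-12

The 4 known points determine the degree-3 polynomial uniquely.
Write q(n) = an^3 + bn^2 + cn + d. Substituting each data point gives a linear system:
  a + b + c + d = -2
  27a + 9b + 3c + d = -46
  64a + 16b + 4c + d = -116
  125a + 25b + 5c + d = -234
Solving the system yields a = -2, b = 0, c = 4, d = -4.
So q(n) = -2n^3 + 4n - 4.
Then q(2) = -12.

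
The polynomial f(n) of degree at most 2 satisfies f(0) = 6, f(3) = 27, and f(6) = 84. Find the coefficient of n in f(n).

1

Write f(n) = an^2 + bn + c. Substituting each data point gives a linear system:
  c = 6
  9a + 3b + c = 27
  36a + 6b + c = 84
Solving the system yields a = 2, b = 1, c = 6.
So f(n) = 2n² + n + 6.
The coefficient of n is 1.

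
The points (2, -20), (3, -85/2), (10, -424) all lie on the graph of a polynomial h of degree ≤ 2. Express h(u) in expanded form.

h(u) = -4u^2 - (5/2)u + 1

Using the Lagrange interpolation formula with nodes 2, 3, 10:
  L_0(u) = (u - 3)(u - 10) / 8
  L_1(u) = (u - 2)(u - 10) / -7
  L_2(u) = (u - 2)(u - 3) / 56
Then h(u) = -20·L_0(u) - 85/2·L_1(u) - 424·L_2(u).
Expanding and collecting terms gives h(u) = -4u² - (5/2)u + 1.
Check: h(3) = -85/2. ✓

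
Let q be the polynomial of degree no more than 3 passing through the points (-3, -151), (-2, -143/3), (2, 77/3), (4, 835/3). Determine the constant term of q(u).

Write q(u) = au^3 + bu^2 + cu + d. Substituting each data point gives a linear system:
  -27a + 9b - 3c + d = -151
  -8a + 4b - 2c + d = -143/3
  8a + 4b + 2c + d = 77/3
  64a + 16b + 4c + d = 835/3
Solving the system yields a = 5, b = -2, c = -5/3, d = -3.
So q(u) = 5u³ - 2u² - (5/3)u - 3.
The constant term is -3.

-3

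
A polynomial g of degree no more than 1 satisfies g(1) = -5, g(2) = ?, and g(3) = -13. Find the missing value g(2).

-9

The 2 known points determine the degree-1 polynomial uniquely.
Write g(s) = as + b. Substituting each data point gives a linear system:
  a + b = -5
  3a + b = -13
Solving the system yields a = -4, b = -1.
So g(s) = -4s - 1.
Then g(2) = -9.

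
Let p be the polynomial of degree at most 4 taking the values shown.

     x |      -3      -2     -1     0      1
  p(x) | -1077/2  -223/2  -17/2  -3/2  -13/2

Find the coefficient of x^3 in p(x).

Write p(x) = ax^4 + bx^3 + cx^2 + dx + e. Substituting each data point gives a linear system:
  81a - 27b + 9c - 3d + e = -1077/2
  16a - 8b + 4c - 2d + e = -223/2
  a - b + c - d + e = -17/2
  e = -3/2
  a + b + c + d + e = -13/2
Solving the system yields a = -6, b = 2, c = 0, d = -1, e = -3/2.
So p(x) = -6x⁴ + 2x³ - x - 3/2.
The coefficient of x^3 is 2.

2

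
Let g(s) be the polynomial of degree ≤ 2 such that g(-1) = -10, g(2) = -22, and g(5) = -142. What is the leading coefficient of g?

Write g(s) = as^2 + bs + c. Substituting each data point gives a linear system:
  a - b + c = -10
  4a + 2b + c = -22
  25a + 5b + c = -142
Solving the system yields a = -6, b = 2, c = -2.
So g(s) = -6s^2 + 2s - 2.
The leading coefficient is -6.

-6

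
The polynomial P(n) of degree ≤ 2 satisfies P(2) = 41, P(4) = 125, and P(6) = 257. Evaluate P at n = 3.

Using the Lagrange interpolation formula with nodes 2, 4, 6:
  L_0(n) = (n - 4)(n - 6) / 8
  L_1(n) = (n - 2)(n - 6) / -4
  L_2(n) = (n - 2)(n - 4) / 8
Then P(n) = 41·L_0(n) + 125·L_1(n) + 257·L_2(n).
Expanding and collecting terms gives P(n) = 6n^2 + 6n + 5.
Evaluating at n = 3: P(3) = 77.

77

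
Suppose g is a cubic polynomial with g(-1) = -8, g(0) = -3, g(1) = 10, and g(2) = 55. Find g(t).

Using the Lagrange interpolation formula with nodes -1, 0, 1, 2:
  L_0(t) = t(t - 1)(t - 2) / -6
  L_1(t) = (t + 1)(t - 1)(t - 2) / 2
  L_2(t) = (t + 1)t(t - 2) / -2
  L_3(t) = (t + 1)t(t - 1) / 6
Then g(t) = -8·L_0(t) - 3·L_1(t) + 10·L_2(t) + 55·L_3(t).
Expanding and collecting terms gives g(t) = 4t³ + 4t² + 5t - 3.
Check: g(-1) = -8. ✓

g(t) = 4t^3 + 4t^2 + 5t - 3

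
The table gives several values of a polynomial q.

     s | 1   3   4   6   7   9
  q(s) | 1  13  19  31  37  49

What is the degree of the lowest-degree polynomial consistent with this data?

1

Divided differences on the nodes 1, 3, 4, 6, 7, 9:
  order 0: 1  13  19  31  37  49
  order 1: 6  6  6  6  6
  order 2: 0  0  0  0
  order 3: 0  0  0
  order 4: 0  0
  order 5: 0
The order-1 divided differences are all 6 (nonzero) and every higher order vanishes, so the data lies on a polynomial of degree exactly 1.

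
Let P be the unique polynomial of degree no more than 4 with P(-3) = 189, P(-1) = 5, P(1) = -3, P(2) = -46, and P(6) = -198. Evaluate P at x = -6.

2370

Write P(x) = ax^4 + bx^3 + cx^2 + dx + e. Substituting each data point gives a linear system:
  81a - 27b + 9c - 3d + e = 189
  a - b + c - d + e = 5
  a + b + c + d + e = -3
  16a + 8b + 4c + 2d + e = -46
  1296a + 216b + 36c + 6d + e = -198
Solving the system yields a = 1, b = -6, c = -6, d = 2, e = 6.
So P(x) = x⁴ - 6x³ - 6x² + 2x + 6.
Then P(-6) = 2370.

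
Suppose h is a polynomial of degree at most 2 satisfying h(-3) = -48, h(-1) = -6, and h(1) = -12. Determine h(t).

Write h(t) = at^2 + bt + c. Substituting each data point gives a linear system:
  9a - 3b + c = -48
  a - b + c = -6
  a + b + c = -12
Solving the system yields a = -6, b = -3, c = -3.
So h(t) = -6t^2 - 3t - 3.
Check: h(1) = -12. ✓

h(t) = -6t^2 - 3t - 3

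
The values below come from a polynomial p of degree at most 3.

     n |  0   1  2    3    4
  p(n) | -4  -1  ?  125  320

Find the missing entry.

30

On equispaced nodes a degree-3 polynomial has vanishing fourth forward difference, so
  p(0) - 4·p(1) + 6·p(2) - 4·p(3) + p(4) = 0.
Substituting the known values and solving for p(2):
  6·p(2) = 180
  p(2) = 30.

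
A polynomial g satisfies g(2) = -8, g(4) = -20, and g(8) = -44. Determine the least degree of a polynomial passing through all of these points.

1

Divided differences on the nodes 2, 4, 8:
  order 0: -8  -20  -44
  order 1: -6  -6
  order 2: 0
The order-1 divided differences are all -6 (nonzero) and every higher order vanishes, so the data lies on a polynomial of degree exactly 1.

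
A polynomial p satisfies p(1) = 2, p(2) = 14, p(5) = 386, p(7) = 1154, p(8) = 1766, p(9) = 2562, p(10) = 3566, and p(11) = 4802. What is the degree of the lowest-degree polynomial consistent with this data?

Divided differences on the nodes 1, 2, 5, 7, 8, 9, 10, 11:
  order 0: 2  14  386  1154  1766  2562  3566  4802
  order 1: 12  124  384  612  796  1004  1236
  order 2: 28  52  76  92  104  116
  order 3: 4  4  4  4  4
  order 4: 0  0  0  0
  order 5: 0  0  0
  order 6: 0  0
  order 7: 0
The order-3 divided differences are all 4 (nonzero) and every higher order vanishes, so the data lies on a polynomial of degree exactly 3.

3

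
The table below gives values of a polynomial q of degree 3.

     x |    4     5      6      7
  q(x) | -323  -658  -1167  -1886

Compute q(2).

-31

Forward differences of the values at x = 4, 5, 6, 7:
  q  : -323  -658  -1167  -1886
  Δ  : -335  -509  -719
  Δ^2: -174  -210
  Δ^3: -36
The third differences are constant, confirming degree 3.
Interpolating (Newton forward form) and evaluating at x = 2 gives q(2) = -31.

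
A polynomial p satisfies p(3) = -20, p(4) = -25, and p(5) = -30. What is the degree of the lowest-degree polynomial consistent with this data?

1

Forward differences of the values at u = 3, 4, 5:
  p  : -20  -25  -30
  Δ  : -5  -5
  Δ^2: 0
The first differences are constant (-5) and nonzero, while all higher differences vanish, so the minimal degree is 1.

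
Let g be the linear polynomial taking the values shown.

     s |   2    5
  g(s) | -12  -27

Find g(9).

Write g(s) = as + b. Substituting each data point gives a linear system:
  2a + b = -12
  5a + b = -27
Solving the system yields a = -5, b = -2.
So g(s) = -5s - 2.
Then g(9) = -47.

-47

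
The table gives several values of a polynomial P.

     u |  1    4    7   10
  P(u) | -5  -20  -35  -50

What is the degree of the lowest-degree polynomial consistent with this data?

1

Forward differences of the values at u = 1, 4, 7, 10:
  P  : -5  -20  -35  -50
  Δ  : -15  -15  -15
  Δ^2: 0  0
  Δ^3: 0
The first differences are constant (-15) and nonzero, while all higher differences vanish, so the minimal degree is 1.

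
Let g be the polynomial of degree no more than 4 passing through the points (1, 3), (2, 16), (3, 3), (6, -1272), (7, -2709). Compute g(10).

Write g(t) = at^4 + bt^3 + ct^2 + dt + e. Substituting each data point gives a linear system:
  a + b + c + d + e = 3
  16a + 8b + 4c + 2d + e = 16
  81a + 27b + 9c + 3d + e = 3
  1296a + 216b + 36c + 6d + e = -1272
  2401a + 343b + 49c + 7d + e = -2709
Solving the system yields a = -2, b = 6, c = 1, d = -2, e = 0.
So g(t) = -2t^4 + 6t^3 + t^2 - 2t.
Then g(10) = -13920.

-13920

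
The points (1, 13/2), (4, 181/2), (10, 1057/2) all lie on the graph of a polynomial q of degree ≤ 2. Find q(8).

Using the Lagrange interpolation formula with nodes 1, 4, 10:
  L_0(t) = (t - 4)(t - 10) / 27
  L_1(t) = (t - 1)(t - 10) / -18
  L_2(t) = (t - 1)(t - 4) / 54
Then q(t) = 13/2·L_0(t) + 181/2·L_1(t) + 1057/2·L_2(t).
Expanding and collecting terms gives q(t) = 5t² + 3t - 3/2.
Evaluating at t = 8: q(8) = 685/2.

685/2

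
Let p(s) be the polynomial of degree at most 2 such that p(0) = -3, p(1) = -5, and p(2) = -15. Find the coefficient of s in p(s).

Write p(s) = as^2 + bs + c. Substituting each data point gives a linear system:
  c = -3
  a + b + c = -5
  4a + 2b + c = -15
Solving the system yields a = -4, b = 2, c = -3.
So p(s) = -4s^2 + 2s - 3.
The coefficient of s is 2.

2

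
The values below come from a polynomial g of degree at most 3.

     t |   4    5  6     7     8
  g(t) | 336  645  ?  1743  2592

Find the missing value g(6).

The 4 known points determine the degree-3 polynomial uniquely.
Write g(t) = at^3 + bt^2 + ct + d. Substituting each data point gives a linear system:
  64a + 16b + 4c + d = 336
  125a + 25b + 5c + d = 645
  343a + 49b + 7c + d = 1743
  512a + 64b + 8c + d = 2592
Solving the system yields a = 5, b = 0, c = 4, d = 0.
So g(t) = 5t³ + 4t.
Then g(6) = 1104.

1104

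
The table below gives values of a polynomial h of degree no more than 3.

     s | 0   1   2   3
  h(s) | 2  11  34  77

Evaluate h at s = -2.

Write h(s) = as^3 + bs^2 + cs + d. Substituting each data point gives a linear system:
  d = 2
  a + b + c + d = 11
  8a + 4b + 2c + d = 34
  27a + 9b + 3c + d = 77
Solving the system yields a = 1, b = 4, c = 4, d = 2.
So h(s) = s³ + 4s² + 4s + 2.
Then h(-2) = 2.

2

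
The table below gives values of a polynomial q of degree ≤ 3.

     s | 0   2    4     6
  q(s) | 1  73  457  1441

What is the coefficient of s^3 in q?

Write q(s) = as^3 + bs^2 + cs + d. Substituting each data point gives a linear system:
  d = 1
  8a + 4b + 2c + d = 73
  64a + 16b + 4c + d = 457
  216a + 36b + 6c + d = 1441
Solving the system yields a = 6, b = 3, c = 6, d = 1.
So q(s) = 6s³ + 3s² + 6s + 1.
The leading coefficient is 6.

6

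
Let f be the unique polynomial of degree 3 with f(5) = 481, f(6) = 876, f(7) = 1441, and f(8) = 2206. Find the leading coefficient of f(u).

5

Write f(u) = au^3 + bu^2 + cu + d. Substituting each data point gives a linear system:
  125a + 25b + 5c + d = 481
  216a + 36b + 6c + d = 876
  343a + 49b + 7c + d = 1441
  512a + 64b + 8c + d = 2206
Solving the system yields a = 5, b = -5, c = -5, d = 6.
So f(u) = 5u³ - 5u² - 5u + 6.
The leading coefficient is 5.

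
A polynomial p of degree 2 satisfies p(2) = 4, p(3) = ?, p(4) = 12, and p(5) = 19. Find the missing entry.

7

The 3 known points determine the degree-2 polynomial uniquely.
Write p(t) = at^2 + bt + c. Substituting each data point gives a linear system:
  4a + 2b + c = 4
  16a + 4b + c = 12
  25a + 5b + c = 19
Solving the system yields a = 1, b = -2, c = 4.
So p(t) = t² - 2t + 4.
Then p(3) = 7.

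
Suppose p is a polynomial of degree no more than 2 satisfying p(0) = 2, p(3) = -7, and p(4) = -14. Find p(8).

Using the Lagrange interpolation formula with nodes 0, 3, 4:
  L_0(u) = (u - 3)(u - 4) / 12
  L_1(u) = u(u - 4) / -3
  L_2(u) = u(u - 3) / 4
Then p(u) = 2·L_0(u) - 7·L_1(u) - 14·L_2(u).
Expanding and collecting terms gives p(u) = -u^2 + 2.
Evaluating at u = 8: p(8) = -62.

-62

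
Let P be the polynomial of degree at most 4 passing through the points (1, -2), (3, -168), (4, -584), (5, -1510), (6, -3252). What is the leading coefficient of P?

-3

Write P(x) = ax^4 + bx^3 + cx^2 + dx + e. Substituting each data point gives a linear system:
  a + b + c + d + e = -2
  81a + 27b + 9c + 3d + e = -168
  256a + 64b + 16c + 4d + e = -584
  625a + 125b + 25c + 5d + e = -1510
  1296a + 216b + 36c + 6d + e = -3252
Solving the system yields a = -3, b = 3, c = 0, d = -2, e = 0.
So P(x) = -3x^4 + 3x^3 - 2x.
The leading coefficient is -3.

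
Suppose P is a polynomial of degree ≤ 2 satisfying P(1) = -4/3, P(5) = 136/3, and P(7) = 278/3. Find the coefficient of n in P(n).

-1/3

Write P(n) = an^2 + bn + c. Substituting each data point gives a linear system:
  a + b + c = -4/3
  25a + 5b + c = 136/3
  49a + 7b + c = 278/3
Solving the system yields a = 2, b = -1/3, c = -3.
So P(n) = 2n^2 - (1/3)n - 3.
The coefficient of n is -1/3.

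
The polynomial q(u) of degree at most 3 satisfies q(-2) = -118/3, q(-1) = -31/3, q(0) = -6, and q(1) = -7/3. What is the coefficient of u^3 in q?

4

Write q(u) = au^3 + bu^2 + cu + d. Substituting each data point gives a linear system:
  -8a + 4b - 2c + d = -118/3
  -a + b - c + d = -31/3
  d = -6
  a + b + c + d = -7/3
Solving the system yields a = 4, b = -1/3, c = 0, d = -6.
So q(u) = 4u^3 - (1/3)u^2 - 6.
The leading coefficient is 4.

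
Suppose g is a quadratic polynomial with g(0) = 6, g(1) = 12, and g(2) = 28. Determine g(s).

g(s) = 5s^2 + s + 6

Write g(s) = as^2 + bs + c. Substituting each data point gives a linear system:
  c = 6
  a + b + c = 12
  4a + 2b + c = 28
Solving the system yields a = 5, b = 1, c = 6.
So g(s) = 5s^2 + s + 6.
Check: g(0) = 6. ✓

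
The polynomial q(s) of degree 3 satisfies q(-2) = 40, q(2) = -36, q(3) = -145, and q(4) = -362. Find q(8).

Write q(s) = as^3 + bs^2 + cs + d. Substituting each data point gives a linear system:
  -8a + 4b - 2c + d = 40
  8a + 4b + 2c + d = -36
  27a + 9b + 3c + d = -145
  64a + 16b + 4c + d = -362
Solving the system yields a = -6, b = 0, c = 5, d = 2.
So q(s) = -6s^3 + 5s + 2.
Then q(8) = -3030.

-3030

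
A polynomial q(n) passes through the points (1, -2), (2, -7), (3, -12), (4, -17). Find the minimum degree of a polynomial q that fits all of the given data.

Forward differences of the values at n = 1, 2, 3, 4:
  q  : -2  -7  -12  -17
  Δ  : -5  -5  -5
  Δ^2: 0  0
  Δ^3: 0
The first differences are constant (-5) and nonzero, while all higher differences vanish, so the minimal degree is 1.

1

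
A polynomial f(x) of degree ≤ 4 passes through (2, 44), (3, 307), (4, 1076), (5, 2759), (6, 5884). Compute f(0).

Using the Lagrange interpolation formula with nodes 2, 3, 4, 5, 6:
  L_0(x) = (x - 3)(x - 4)(x - 5)(x - 6) / 24
  L_1(x) = (x - 2)(x - 4)(x - 5)(x - 6) / -6
  L_2(x) = (x - 2)(x - 3)(x - 5)(x - 6) / 4
  L_3(x) = (x - 2)(x - 3)(x - 4)(x - 6) / -6
  L_4(x) = (x - 2)(x - 3)(x - 4)(x - 5) / 24
Then f(x) = 44·L_0(x) + 307·L_1(x) + 1076·L_2(x) + 2759·L_3(x) + 5884·L_4(x).
Expanding and collecting terms gives f(x) = 5x⁴ - 2x³ - 4x² - 4x + 4.
Evaluating at x = 0: f(0) = 4.

4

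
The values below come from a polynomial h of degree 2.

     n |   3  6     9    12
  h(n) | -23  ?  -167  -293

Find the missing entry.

The 3 known points determine the degree-2 polynomial uniquely.
Write h(n) = an^2 + bn + c. Substituting each data point gives a linear system:
  9a + 3b + c = -23
  81a + 9b + c = -167
  144a + 12b + c = -293
Solving the system yields a = -2, b = 0, c = -5.
So h(n) = -2n² - 5.
Then h(6) = -77.

-77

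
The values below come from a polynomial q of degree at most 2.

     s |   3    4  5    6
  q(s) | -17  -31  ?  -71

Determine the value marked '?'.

The 3 known points determine the degree-2 polynomial uniquely.
Write q(s) = as^2 + bs + c. Substituting each data point gives a linear system:
  9a + 3b + c = -17
  16a + 4b + c = -31
  36a + 6b + c = -71
Solving the system yields a = -2, b = 0, c = 1.
So q(s) = -2s^2 + 1.
Then q(5) = -49.

-49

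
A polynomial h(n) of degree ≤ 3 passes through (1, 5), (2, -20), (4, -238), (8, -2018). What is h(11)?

Write h(n) = an^3 + bn^2 + cn + d. Substituting each data point gives a linear system:
  a + b + c + d = 5
  8a + 4b + 2c + d = -20
  64a + 16b + 4c + d = -238
  512a + 64b + 8c + d = -2018
Solving the system yields a = -4, b = 0, c = 3, d = 6.
So h(n) = -4n^3 + 3n + 6.
Then h(11) = -5285.

-5285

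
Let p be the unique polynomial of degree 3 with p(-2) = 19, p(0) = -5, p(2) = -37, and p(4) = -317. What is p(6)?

Forward differences of the values at t = -2, 0, 2, 4:
  p  : 19  -5  -37  -317
  Δ  : -24  -32  -280
  Δ^2: -8  -248
  Δ^3: -240
The third differences are constant, confirming degree 3.
Interpolating (Newton forward form) and evaluating at t = 6 gives p(6) = -1085.

-1085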